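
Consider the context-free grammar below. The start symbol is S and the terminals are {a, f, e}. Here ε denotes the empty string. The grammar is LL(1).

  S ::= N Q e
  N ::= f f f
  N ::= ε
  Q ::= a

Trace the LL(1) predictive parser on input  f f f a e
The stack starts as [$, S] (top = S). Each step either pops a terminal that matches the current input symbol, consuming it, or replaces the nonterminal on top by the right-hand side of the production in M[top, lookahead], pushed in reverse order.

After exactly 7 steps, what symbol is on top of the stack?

e

step 1: stack=$ S  input=f f f a e $  — expand S ::= N Q e
step 2: stack=$ e Q N  input=f f f a e $  — expand N ::= f f f
step 3: stack=$ e Q f f f  input=f f f a e $  — match f
step 4: stack=$ e Q f f  input=f f a e $  — match f
step 5: stack=$ e Q f  input=f a e $  — match f
step 6: stack=$ e Q  input=a e $  — expand Q ::= a
step 7: stack=$ e a  input=a e $  — match a
Stack after step 7: $ e (top = e).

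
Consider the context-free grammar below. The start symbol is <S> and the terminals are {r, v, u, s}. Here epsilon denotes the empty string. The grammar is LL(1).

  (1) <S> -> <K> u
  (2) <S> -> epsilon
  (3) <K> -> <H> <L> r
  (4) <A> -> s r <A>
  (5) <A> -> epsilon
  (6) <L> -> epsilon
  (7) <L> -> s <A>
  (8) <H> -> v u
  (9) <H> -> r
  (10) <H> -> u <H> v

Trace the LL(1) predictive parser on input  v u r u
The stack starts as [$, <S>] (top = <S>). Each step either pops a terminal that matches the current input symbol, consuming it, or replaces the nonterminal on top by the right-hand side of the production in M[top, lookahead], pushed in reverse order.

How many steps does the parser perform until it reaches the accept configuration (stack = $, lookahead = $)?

step 1: stack=$ <S>  input=v u r u $  — expand <S> -> <K> u
step 2: stack=$ u <K>  input=v u r u $  — expand <K> -> <H> <L> r
step 3: stack=$ u r <L> <H>  input=v u r u $  — expand <H> -> v u
step 4: stack=$ u r <L> u v  input=v u r u $  — match v
step 5: stack=$ u r <L> u  input=u r u $  — match u
step 6: stack=$ u r <L>  input=r u $  — expand <L> -> epsilon
step 7: stack=$ u r  input=r u $  — match r
step 8: stack=$ u  input=u $  — match u
Accept reached after 8 steps.

8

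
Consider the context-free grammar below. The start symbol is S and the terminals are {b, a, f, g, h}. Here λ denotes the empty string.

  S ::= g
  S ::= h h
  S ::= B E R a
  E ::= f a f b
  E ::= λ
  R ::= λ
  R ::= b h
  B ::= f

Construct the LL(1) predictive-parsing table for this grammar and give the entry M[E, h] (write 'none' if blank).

none

FIRST(E): from E::=f a f b we get {f}; from E::=λ we get {λ}. So FIRST(E) = {λ, f}.
FIRST(R): from R::=λ we get {λ}; from R::=b h we get {b}. So FIRST(R) = {λ, b}.
FIRST(B): from B::=f we get {f}. So FIRST(B) = {f}.
FIRST(S): from S::=g we get {g}; from S::=h h we get {h}; from S::=B E R a we get {f}. So FIRST(S) = {f, g, h}.
FOLLOW(S) includes $ since S is the start symbol.
FOLLOW(E): in S::=B E R a, E is followed by R a with FIRST {a, b}. Thus FOLLOW(E) = {a, b}.
For E ::= f a f b: FIRST(f a f b) = {f}, so it goes in M[E, t] for t ∈ {f}.
For E ::= λ: FIRST(λ) = {λ}, so it goes in M[E, t] for t ∈ {}; since λ ∈ FIRST, also for every t ∈ FOLLOW(E) = {a, b}.
None of these place a production in M[E, h].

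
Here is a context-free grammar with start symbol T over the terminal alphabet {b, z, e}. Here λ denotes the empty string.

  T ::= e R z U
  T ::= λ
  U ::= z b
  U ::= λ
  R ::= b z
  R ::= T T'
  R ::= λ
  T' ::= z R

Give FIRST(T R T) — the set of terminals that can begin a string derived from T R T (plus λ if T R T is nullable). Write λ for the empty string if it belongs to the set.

FIRST(T) = {λ, e}
FIRST(U) = {λ, z}
FIRST(T') = {z}
FIRST(R) = {λ, b, e, z}  (via T T')
FIRST(T R T): take FIRST of each symbol in turn, carrying on past any symbol whose FIRST contains λ; result {λ, b, e, z}.

{λ, b, e, z}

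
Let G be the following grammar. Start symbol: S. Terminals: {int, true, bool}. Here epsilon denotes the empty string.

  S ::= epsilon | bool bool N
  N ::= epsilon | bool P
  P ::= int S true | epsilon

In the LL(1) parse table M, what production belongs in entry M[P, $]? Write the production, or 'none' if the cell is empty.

FIRST(S): from S::=epsilon we get {epsilon}; from S::=bool bool N we get {bool}. So FIRST(S) = {epsilon, bool}.
FIRST(N): from N::=epsilon we get {epsilon}; from N::=bool P we get {bool}. So FIRST(N) = {epsilon, bool}.
FIRST(P): from P::=int S true we get {int}; from P::=epsilon we get {epsilon}. So FIRST(P) = {epsilon, int}.
FOLLOW(S) includes $ since S is the start symbol.
FOLLOW(N): in S::=bool bool N, the suffix after N is empty, so FOLLOW(N) ⊇ FOLLOW(S) = {$, true}. Thus FOLLOW(N) = {$, true}.
FOLLOW(P): in N::=bool P, the suffix after P is empty, so FOLLOW(P) ⊇ FOLLOW(N) = {$, true}. Thus FOLLOW(P) = {$, true}.
For P ::= int S true: FIRST(int S true) = {int}, so it goes in M[P, t] for t ∈ {int}.
For P ::= epsilon: FIRST(epsilon) = {epsilon}, so it goes in M[P, t] for t ∈ {}; since epsilon ∈ FIRST, also for every t ∈ FOLLOW(P) = {$, true}.

P ::= epsilon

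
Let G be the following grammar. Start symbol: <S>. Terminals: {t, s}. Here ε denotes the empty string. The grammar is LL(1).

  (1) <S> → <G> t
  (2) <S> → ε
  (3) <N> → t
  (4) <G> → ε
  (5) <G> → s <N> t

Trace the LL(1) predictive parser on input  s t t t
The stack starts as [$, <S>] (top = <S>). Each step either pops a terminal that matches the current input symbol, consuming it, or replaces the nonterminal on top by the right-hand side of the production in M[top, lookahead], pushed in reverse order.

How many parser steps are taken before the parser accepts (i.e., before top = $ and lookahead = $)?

step 1: stack=$ <S>  input=s t t t $  — expand <S> → <G> t
step 2: stack=$ t <G>  input=s t t t $  — expand <G> → s <N> t
step 3: stack=$ t t <N> s  input=s t t t $  — match s
step 4: stack=$ t t <N>  input=t t t $  — expand <N> → t
step 5: stack=$ t t t  input=t t t $  — match t
step 6: stack=$ t t  input=t t $  — match t
step 7: stack=$ t  input=t $  — match t
Accept reached after 7 steps.

7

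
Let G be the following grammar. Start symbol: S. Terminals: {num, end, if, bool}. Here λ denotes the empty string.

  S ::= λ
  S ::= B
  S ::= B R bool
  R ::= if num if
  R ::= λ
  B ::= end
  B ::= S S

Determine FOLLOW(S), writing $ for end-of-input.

{$, bool, end, if}

FIRST(R): from R::=if num if we get {if}; from R::=λ we get {λ}. So FIRST(R) = {λ, if}.
FIRST(S): from S::=λ we get {λ}; from S::=B we get {λ, bool, end, if}; from S::=B R bool we get {bool, end, if}. So FIRST(S) = {λ, bool, end, if}.
FIRST(B): from B::=end we get {end}; from B::=S S we get {λ, bool, end, if}. So FIRST(B) = {λ, bool, end, if}.
FOLLOW(S) includes $ since S is the start symbol.
FOLLOW(R): in S::=B R bool, R is followed by bool with FIRST {bool}. Thus FOLLOW(R) = {bool}.
FOLLOW(S): in B::=S S (occurrence 1), S is followed by S with FIRST {λ, bool, end, if}; in B::=S S (occurrence 1), the suffix after S is nullable, so FOLLOW(S) ⊇ FOLLOW(B) = {$, bool, end, if}; in B::=S S (occurrence 2), the suffix after S is empty, so FOLLOW(S) ⊇ FOLLOW(B) = {$, bool, end, if}. Thus FOLLOW(S) = {$, bool, end, if}.
FOLLOW(B): in S::=B, the suffix after B is empty, so FOLLOW(B) ⊇ FOLLOW(S) = {$, bool, end, if}; in S::=B R bool, B is followed by R bool with FIRST {bool, if}. Thus FOLLOW(B) = {$, bool, end, if}.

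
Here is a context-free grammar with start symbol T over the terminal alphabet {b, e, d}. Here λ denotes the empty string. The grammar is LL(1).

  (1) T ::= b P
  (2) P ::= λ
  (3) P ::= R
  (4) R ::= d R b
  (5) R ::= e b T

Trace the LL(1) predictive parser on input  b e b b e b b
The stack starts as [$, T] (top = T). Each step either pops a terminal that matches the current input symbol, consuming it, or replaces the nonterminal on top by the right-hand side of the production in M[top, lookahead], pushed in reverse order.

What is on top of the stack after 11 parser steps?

step 1: stack=$ T  input=b e b b e b b $  — expand T ::= b P
step 2: stack=$ P b  input=b e b b e b b $  — match b
step 3: stack=$ P  input=e b b e b b $  — expand P ::= R
step 4: stack=$ R  input=e b b e b b $  — expand R ::= e b T
step 5: stack=$ T b e  input=e b b e b b $  — match e
step 6: stack=$ T b  input=b b e b b $  — match b
step 7: stack=$ T  input=b e b b $  — expand T ::= b P
step 8: stack=$ P b  input=b e b b $  — match b
step 9: stack=$ P  input=e b b $  — expand P ::= R
step 10: stack=$ R  input=e b b $  — expand R ::= e b T
step 11: stack=$ T b e  input=e b b $  — match e
Stack after step 11: $ T b (top = b).

b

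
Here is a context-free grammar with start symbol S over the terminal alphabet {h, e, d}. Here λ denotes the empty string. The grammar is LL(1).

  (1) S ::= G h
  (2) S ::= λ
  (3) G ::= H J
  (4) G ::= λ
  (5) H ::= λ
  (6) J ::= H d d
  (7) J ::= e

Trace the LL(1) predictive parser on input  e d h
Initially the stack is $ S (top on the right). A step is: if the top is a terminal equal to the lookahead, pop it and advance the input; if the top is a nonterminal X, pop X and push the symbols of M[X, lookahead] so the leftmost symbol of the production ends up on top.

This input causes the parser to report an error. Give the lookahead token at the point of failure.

d

step 1: stack=$ S  input=e d h $  — expand S ::= G h
step 2: stack=$ h G  input=e d h $  — expand G ::= H J
step 3: stack=$ h J H  input=e d h $  — expand H ::= λ
step 4: stack=$ h J  input=e d h $  — expand J ::= e
step 5: stack=$ h e  input=e d h $  — match e
step 6: stack=$ h  input=d h $  — error: top is terminal h but lookahead is d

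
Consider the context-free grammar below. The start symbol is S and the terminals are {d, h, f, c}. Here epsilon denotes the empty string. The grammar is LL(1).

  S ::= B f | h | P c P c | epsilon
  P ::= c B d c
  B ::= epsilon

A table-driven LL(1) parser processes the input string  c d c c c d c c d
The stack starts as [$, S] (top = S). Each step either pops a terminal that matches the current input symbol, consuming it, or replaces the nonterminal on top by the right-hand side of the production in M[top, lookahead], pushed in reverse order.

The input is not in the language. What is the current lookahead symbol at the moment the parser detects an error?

      Stack            Input                Action
   1  $ S              c d c c c d c c d $  expand S ::= P c P c
   2  $ c P c P        c d c c c d c c d $  expand P ::= c B d c
   3  $ c P c c d B c  c d c c c d c c d $  match c
   4  $ c P c c d B    d c c c d c c d $    expand B ::= epsilon
   5  $ c P c c d      d c c c d c c d $    match d
   6  $ c P c c        c c c d c c d $      match c
   7  $ c P c          c c d c c d $        match c
   8  $ c P            c d c c d $          expand P ::= c B d c
   9  $ c c d B c      c d c c d $          match c
  10  $ c c d B        d c c d $            expand B ::= epsilon
  11  $ c c d          d c c d $            match d
  12  $ c c            c c d $              match c
  13  $ c              c d $                match c
  14  $                d $                  error: stack empty but input remains

d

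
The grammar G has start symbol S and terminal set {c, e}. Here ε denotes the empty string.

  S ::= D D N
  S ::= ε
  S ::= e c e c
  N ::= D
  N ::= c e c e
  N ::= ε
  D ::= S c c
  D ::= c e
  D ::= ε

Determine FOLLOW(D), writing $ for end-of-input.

{$, c, e}

FIRST(S) = {ε, c, e}  (via D D N)
FIRST(D) = {ε, c, e}  (via S c c)
FIRST(N) = {ε, c, e}  (via D)
FOLLOW(S) includes $ since S is the start symbol.
FOLLOW(S): in D::=S c c, S is followed by c c with FIRST {c}. Thus FOLLOW(S) = {$, c}.
FOLLOW(N): in S::=D D N, the suffix after N is empty, so FOLLOW(N) ⊇ FOLLOW(S) = {$, c}. Thus FOLLOW(N) = {$, c}.
FOLLOW(D): in S::=D D N (occurrence 1), D is followed by D N with FIRST {ε, c, e}; in S::=D D N (occurrence 1), the suffix after D is nullable, so FOLLOW(D) ⊇ FOLLOW(S) = {$, c}; in S::=D D N (occurrence 2), D is followed by N with FIRST {ε, c, e}; in S::=D D N (occurrence 2), the suffix after D is nullable, so FOLLOW(D) ⊇ FOLLOW(S) = {$, c}; in N::=D, the suffix after D is empty, so FOLLOW(D) ⊇ FOLLOW(N) = {$, c}. Thus FOLLOW(D) = {$, c, e}.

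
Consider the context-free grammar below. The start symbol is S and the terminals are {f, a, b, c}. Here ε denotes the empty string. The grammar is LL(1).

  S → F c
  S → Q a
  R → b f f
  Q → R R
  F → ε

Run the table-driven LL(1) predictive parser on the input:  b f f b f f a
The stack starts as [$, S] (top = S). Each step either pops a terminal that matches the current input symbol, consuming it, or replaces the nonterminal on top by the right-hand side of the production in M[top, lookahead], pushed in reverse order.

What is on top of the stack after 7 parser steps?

     Stack        Input            Action
  1  $ S          b f f b f f a $  expand S → Q a
  2  $ a Q        b f f b f f a $  expand Q → R R
  3  $ a R R      b f f b f f a $  expand R → b f f
  4  $ a R f f b  b f f b f f a $  match b
  5  $ a R f f    f f b f f a $    match f
  6  $ a R f      f b f f a $      match f
  7  $ a R        b f f a $        expand R → b f f
Stack after step 7: $ a f f b (top = b).

b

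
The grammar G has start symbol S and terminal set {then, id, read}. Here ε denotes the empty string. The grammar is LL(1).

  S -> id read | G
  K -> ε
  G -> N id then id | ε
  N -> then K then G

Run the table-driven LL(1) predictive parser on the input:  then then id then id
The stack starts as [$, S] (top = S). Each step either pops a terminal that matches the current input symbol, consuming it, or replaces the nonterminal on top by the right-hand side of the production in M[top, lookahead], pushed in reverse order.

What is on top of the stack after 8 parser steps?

then

step 1: stack=$ S  input=then then id then id $  — expand S -> G
step 2: stack=$ G  input=then then id then id $  — expand G -> N id then id
step 3: stack=$ id then id N  input=then then id then id $  — expand N -> then K then G
step 4: stack=$ id then id G then K then  input=then then id then id $  — match then
step 5: stack=$ id then id G then K  input=then id then id $  — expand K -> ε
step 6: stack=$ id then id G then  input=then id then id $  — match then
step 7: stack=$ id then id G  input=id then id $  — expand G -> ε
step 8: stack=$ id then id  input=id then id $  — match id
Stack after step 8: $ id then (top = then).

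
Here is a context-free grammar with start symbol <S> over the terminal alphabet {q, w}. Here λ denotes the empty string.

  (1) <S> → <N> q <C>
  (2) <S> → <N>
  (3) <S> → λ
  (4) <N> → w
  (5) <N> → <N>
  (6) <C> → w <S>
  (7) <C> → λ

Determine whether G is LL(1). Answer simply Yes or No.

No

FIRST(<S>) = {λ, w}
FIRST(<N>) = {w}
FIRST(<C>) = {λ, w}
FOLLOW(<S>) = {$}
FOLLOW(<N>) = {$, q}
FOLLOW(<C>) = {$}
Cell M[<N>, w] receives both <N> → w and <N> → <N> — the grammar is not LL(1).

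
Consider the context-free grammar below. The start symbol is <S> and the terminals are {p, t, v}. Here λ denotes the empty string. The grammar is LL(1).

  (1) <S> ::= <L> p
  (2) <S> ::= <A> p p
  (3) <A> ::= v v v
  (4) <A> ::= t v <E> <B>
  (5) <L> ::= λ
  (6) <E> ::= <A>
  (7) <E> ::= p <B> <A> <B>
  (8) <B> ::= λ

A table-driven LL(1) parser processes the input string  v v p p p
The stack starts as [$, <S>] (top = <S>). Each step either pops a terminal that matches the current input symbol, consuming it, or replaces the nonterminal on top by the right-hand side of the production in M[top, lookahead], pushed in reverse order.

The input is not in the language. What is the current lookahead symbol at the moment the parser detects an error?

step 1: stack=$ <S>  input=v v p p p $  — expand <S> ::= <A> p p
step 2: stack=$ p p <A>  input=v v p p p $  — expand <A> ::= v v v
step 3: stack=$ p p v v v  input=v v p p p $  — match v
step 4: stack=$ p p v v  input=v p p p $  — match v
step 5: stack=$ p p v  input=p p p $  — error: top is terminal v but lookahead is p

p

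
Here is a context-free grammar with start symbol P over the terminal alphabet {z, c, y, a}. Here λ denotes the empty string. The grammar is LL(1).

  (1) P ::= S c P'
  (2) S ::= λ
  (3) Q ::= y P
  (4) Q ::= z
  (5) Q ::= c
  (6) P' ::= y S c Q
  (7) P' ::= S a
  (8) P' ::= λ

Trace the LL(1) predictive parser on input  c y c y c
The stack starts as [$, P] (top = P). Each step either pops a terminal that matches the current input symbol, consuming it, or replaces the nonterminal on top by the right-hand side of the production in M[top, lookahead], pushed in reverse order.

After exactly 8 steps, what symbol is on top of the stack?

y

step 1: stack=$ P  input=c y c y c $  — expand P ::= S c P'
step 2: stack=$ P' c S  input=c y c y c $  — expand S ::= λ
step 3: stack=$ P' c  input=c y c y c $  — match c
step 4: stack=$ P'  input=y c y c $  — expand P' ::= y S c Q
step 5: stack=$ Q c S y  input=y c y c $  — match y
step 6: stack=$ Q c S  input=c y c $  — expand S ::= λ
step 7: stack=$ Q c  input=c y c $  — match c
step 8: stack=$ Q  input=y c $  — expand Q ::= y P
Stack after step 8: $ P y (top = y).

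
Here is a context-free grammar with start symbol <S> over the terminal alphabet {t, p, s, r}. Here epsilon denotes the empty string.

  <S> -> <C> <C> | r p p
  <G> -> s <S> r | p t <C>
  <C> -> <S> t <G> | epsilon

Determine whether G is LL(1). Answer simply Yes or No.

No

FIRST(<S>) = {epsilon, r, t}
FIRST(<G>) = {p, s}
FIRST(<C>) = {epsilon, r, t}
FOLLOW(<S>) = {$, r, t}
FOLLOW(<G>) = {$, r, t}
FOLLOW(<C>) = {$, r, t}
Cell M[<C>, r] receives both <C> -> <S> t <G> and <C> -> epsilon — the grammar is not LL(1).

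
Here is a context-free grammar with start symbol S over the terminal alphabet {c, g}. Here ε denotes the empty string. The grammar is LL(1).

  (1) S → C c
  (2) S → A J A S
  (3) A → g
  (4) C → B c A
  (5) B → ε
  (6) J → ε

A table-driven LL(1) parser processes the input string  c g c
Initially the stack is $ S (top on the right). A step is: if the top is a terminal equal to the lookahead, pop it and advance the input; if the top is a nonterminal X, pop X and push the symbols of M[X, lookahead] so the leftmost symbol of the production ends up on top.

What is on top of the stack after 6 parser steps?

step 1: stack=$ S  input=c g c $  — expand S → C c
step 2: stack=$ c C  input=c g c $  — expand C → B c A
step 3: stack=$ c A c B  input=c g c $  — expand B → ε
step 4: stack=$ c A c  input=c g c $  — match c
step 5: stack=$ c A  input=g c $  — expand A → g
step 6: stack=$ c g  input=g c $  — match g
Stack after step 6: $ c (top = c).

c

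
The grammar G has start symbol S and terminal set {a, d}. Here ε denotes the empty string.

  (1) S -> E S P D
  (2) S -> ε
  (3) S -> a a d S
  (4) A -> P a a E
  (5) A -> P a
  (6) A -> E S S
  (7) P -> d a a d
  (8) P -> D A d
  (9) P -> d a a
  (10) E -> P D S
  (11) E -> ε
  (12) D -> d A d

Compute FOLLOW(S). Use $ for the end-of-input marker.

FIRST(D): from D->d A d we get {d}. So FIRST(D) = {d}.
FIRST(P): from P->d a a d we get {d}; from P->D A d we get {d}; from P->d a a we get {d}. So FIRST(P) = {d}.
FIRST(E): from E->P D S we get {d}; from E->ε we get {ε}. So FIRST(E) = {ε, d}.
FIRST(S): from S->E S P D we get {a, d}; from S->ε we get {ε}; from S->a a d S we get {a}. So FIRST(S) = {ε, a, d}.
FIRST(A): from A->P a a E we get {d}; from A->P a we get {d}; from A->E S S we get {ε, a, d}. So FIRST(A) = {ε, a, d}.
FOLLOW(S) includes $ since S is the start symbol.
FOLLOW(A): in P->D A d, A is followed by d with FIRST {d}; in D->d A d, A is followed by d with FIRST {d}. Thus FOLLOW(A) = {d}.
FOLLOW(P): in S->E S P D, P is followed by D with FIRST {d}; in A->P a a E, P is followed by a a E with FIRST {a}; in A->P a, P is followed by a with FIRST {a}; in E->P D S, P is followed by D S with FIRST {d}. Thus FOLLOW(P) = {a, d}.
FOLLOW(E): in S->E S P D, E is followed by S P D with FIRST {a, d}; in A->P a a E, the suffix after E is empty, so FOLLOW(E) ⊇ FOLLOW(A) = {d}; in A->E S S, E is followed by S S with FIRST {ε, a, d}; in A->E S S, the suffix after E is nullable, so FOLLOW(E) ⊇ FOLLOW(A) = {d}. Thus FOLLOW(E) = {a, d}.
FOLLOW(S): in S->E S P D, S is followed by P D with FIRST {d}; in S->a a d S, the suffix after S is empty (adds nothing new); in A->E S S (occurrence 1), S is followed by S with FIRST {ε, a, d}; in A->E S S (occurrence 1), the suffix after S is nullable, so FOLLOW(S) ⊇ FOLLOW(A) = {d}; in A->E S S (occurrence 2), the suffix after S is empty, so FOLLOW(S) ⊇ FOLLOW(A) = {d}; in E->P D S, the suffix after S is empty, so FOLLOW(S) ⊇ FOLLOW(E) = {a, d}. Thus FOLLOW(S) = {$, a, d}.
FOLLOW(D): in S->E S P D, the suffix after D is empty, so FOLLOW(D) ⊇ FOLLOW(S) = {$, a, d}; in P->D A d, D is followed by A d with FIRST {a, d}; in E->P D S, D is followed by S with FIRST {ε, a, d}; in E->P D S, the suffix after D is nullable, so FOLLOW(D) ⊇ FOLLOW(E) = {a, d}. Thus FOLLOW(D) = {$, a, d}.

{$, a, d}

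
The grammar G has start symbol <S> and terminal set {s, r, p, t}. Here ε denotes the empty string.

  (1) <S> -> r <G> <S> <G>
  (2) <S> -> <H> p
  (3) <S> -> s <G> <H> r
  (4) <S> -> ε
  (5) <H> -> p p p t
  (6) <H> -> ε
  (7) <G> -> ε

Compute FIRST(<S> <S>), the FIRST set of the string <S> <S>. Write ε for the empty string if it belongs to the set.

{ε, p, r, s}

FIRST(<H>) = {ε, p}
FIRST(<G>) = {ε}
FIRST(<S>) = {ε, p, r, s}  (via <H> p)
FIRST(<S> <S>): take FIRST of each symbol in turn, carrying on past any symbol whose FIRST contains ε; result {ε, p, r, s}.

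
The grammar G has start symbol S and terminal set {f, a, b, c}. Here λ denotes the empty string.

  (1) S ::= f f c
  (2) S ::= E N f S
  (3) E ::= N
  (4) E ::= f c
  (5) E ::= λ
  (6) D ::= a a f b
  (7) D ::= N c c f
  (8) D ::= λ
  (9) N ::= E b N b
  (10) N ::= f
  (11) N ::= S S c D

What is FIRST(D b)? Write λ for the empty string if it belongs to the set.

{a, b, f}

FIRST(S) = {b, f}  (via E N f S)
FIRST(E) = {λ, b, f}  (via N)
FIRST(N) = {b, f}  (via E b N b, S S c D)
FIRST(D) = {λ, a, b, f}  (via N c c f)
FIRST(D b): take FIRST of each symbol in turn, carrying on past any symbol whose FIRST contains λ; result {a, b, f}.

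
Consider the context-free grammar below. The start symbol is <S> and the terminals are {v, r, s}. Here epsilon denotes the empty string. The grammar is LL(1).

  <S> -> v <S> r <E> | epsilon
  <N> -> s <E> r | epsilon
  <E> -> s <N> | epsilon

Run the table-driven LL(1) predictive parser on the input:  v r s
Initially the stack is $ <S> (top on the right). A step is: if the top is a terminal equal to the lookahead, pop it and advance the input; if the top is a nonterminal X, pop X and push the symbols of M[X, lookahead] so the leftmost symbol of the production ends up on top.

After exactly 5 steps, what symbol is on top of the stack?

s

step 1: stack=$ <S>  input=v r s $  — expand <S> -> v <S> r <E>
step 2: stack=$ <E> r <S> v  input=v r s $  — match v
step 3: stack=$ <E> r <S>  input=r s $  — expand <S> -> epsilon
step 4: stack=$ <E> r  input=r s $  — match r
step 5: stack=$ <E>  input=s $  — expand <E> -> s <N>
Stack after step 5: $ <N> s (top = s).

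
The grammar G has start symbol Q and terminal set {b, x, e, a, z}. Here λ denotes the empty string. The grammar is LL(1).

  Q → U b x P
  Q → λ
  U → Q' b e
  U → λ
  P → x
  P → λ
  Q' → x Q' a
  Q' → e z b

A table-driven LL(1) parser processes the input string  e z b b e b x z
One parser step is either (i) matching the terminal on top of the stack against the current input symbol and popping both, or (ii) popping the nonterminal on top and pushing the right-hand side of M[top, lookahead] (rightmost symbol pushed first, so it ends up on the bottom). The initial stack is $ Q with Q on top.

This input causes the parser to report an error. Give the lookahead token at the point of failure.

z

step 1: stack=$ Q  input=e z b b e b x z $  — expand Q → U b x P
step 2: stack=$ P x b U  input=e z b b e b x z $  — expand U → Q' b e
step 3: stack=$ P x b e b Q'  input=e z b b e b x z $  — expand Q' → e z b
step 4: stack=$ P x b e b b z e  input=e z b b e b x z $  — match e
step 5: stack=$ P x b e b b z  input=z b b e b x z $  — match z
step 6: stack=$ P x b e b b  input=b b e b x z $  — match b
step 7: stack=$ P x b e b  input=b e b x z $  — match b
step 8: stack=$ P x b e  input=e b x z $  — match e
step 9: stack=$ P x b  input=b x z $  — match b
step 10: stack=$ P x  input=x z $  — match x
step 11: stack=$ P  input=z $  — error: M[P, z] is empty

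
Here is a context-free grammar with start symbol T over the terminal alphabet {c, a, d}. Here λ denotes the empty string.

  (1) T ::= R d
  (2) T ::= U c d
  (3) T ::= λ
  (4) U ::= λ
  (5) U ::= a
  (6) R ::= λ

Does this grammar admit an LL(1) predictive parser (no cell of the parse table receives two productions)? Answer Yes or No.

FIRST(T) = {λ, a, c, d}
FIRST(U) = {λ, a}
FIRST(R) = {λ}
FOLLOW(T) = {$}
FOLLOW(U) = {c}
FOLLOW(R) = {d}
Each cell of M receives at most one production.

Yes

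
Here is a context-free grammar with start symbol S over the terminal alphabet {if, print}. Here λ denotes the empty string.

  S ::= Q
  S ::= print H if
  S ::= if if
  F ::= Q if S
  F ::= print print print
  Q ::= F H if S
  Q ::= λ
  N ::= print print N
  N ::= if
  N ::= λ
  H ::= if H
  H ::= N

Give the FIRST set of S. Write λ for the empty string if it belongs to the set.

FIRST(N) = {λ, if, print}
FIRST(H) = {λ, if, print}  (via N)
FIRST(S) = {λ, if, print}  (via Q)
FIRST(F) = {if, print}  (via Q if S)
FIRST(Q) = {λ, if, print}  (via F H if S)

{λ, if, print}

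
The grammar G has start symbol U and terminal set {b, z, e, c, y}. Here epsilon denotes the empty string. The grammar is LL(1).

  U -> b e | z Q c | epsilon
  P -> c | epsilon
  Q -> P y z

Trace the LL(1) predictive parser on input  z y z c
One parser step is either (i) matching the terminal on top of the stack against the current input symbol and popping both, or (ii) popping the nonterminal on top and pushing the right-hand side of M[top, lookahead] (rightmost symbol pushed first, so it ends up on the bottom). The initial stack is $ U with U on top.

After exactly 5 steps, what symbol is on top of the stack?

z

step 1: stack=$ U  input=z y z c $  — expand U -> z Q c
step 2: stack=$ c Q z  input=z y z c $  — match z
step 3: stack=$ c Q  input=y z c $  — expand Q -> P y z
step 4: stack=$ c z y P  input=y z c $  — expand P -> epsilon
step 5: stack=$ c z y  input=y z c $  — match y
Stack after step 5: $ c z (top = z).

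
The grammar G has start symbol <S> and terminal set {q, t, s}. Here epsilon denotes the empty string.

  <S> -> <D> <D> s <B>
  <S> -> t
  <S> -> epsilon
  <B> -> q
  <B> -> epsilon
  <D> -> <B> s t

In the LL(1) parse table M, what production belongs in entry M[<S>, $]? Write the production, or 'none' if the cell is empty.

FIRST(<B>) = {epsilon, q}
FIRST(<D>) = {q, s}  (via <B> s t)
FIRST(<S>) = {epsilon, q, s, t}  (via <D> <D> s <B>)
FOLLOW(<S>) includes $ since <S> is the start symbol.
FOLLOW(<S>): <S> appears on no right-hand side. Thus FOLLOW(<S>) = {$}.
For <S> -> <D> <D> s <B>: FIRST(<D> <D> s <B>) = {q, s}, so it goes in M[<S>, t] for t ∈ {q, s}.
For <S> -> t: FIRST(t) = {t}, so it goes in M[<S>, t] for t ∈ {t}.
For <S> -> epsilon: FIRST(epsilon) = {epsilon}, so it goes in M[<S>, t] for t ∈ {}; since epsilon ∈ FIRST, also for every t ∈ FOLLOW(<S>) = {$}.

<S> -> epsilon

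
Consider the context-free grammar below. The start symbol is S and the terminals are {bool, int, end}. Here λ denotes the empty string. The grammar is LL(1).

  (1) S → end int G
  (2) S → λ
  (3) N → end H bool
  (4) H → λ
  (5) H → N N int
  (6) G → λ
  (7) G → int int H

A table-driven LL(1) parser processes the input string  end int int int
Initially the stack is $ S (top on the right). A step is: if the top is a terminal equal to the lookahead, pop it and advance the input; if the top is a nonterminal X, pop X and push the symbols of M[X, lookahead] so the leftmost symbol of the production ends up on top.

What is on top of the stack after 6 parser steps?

H

step 1: stack=$ S  input=end int int int $  — expand S → end int G
step 2: stack=$ G int end  input=end int int int $  — match end
step 3: stack=$ G int  input=int int int $  — match int
step 4: stack=$ G  input=int int $  — expand G → int int H
step 5: stack=$ H int int  input=int int $  — match int
step 6: stack=$ H int  input=int $  — match int
Stack after step 6: $ H (top = H).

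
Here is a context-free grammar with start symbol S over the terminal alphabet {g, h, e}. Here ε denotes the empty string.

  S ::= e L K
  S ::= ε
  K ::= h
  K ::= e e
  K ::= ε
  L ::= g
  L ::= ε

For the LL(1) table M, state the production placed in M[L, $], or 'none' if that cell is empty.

L ::= ε

FIRST(S): from S::=e L K we get {e}; from S::=ε we get {ε}. So FIRST(S) = {ε, e}.
FIRST(K): from K::=h we get {h}; from K::=e e we get {e}; from K::=ε we get {ε}. So FIRST(K) = {ε, e, h}.
FIRST(L): from L::=g we get {g}; from L::=ε we get {ε}. So FIRST(L) = {ε, g}.
FOLLOW(S) includes $ since S is the start symbol.
FOLLOW(S): S appears on no right-hand side. Thus FOLLOW(S) = {$}.
FOLLOW(L): in S::=e L K, L is followed by K with FIRST {ε, e, h}; in S::=e L K, the suffix after L is nullable, so FOLLOW(L) ⊇ FOLLOW(S) = {$}. Thus FOLLOW(L) = {$, e, h}.
For L ::= g: FIRST(g) = {g}, so it goes in M[L, t] for t ∈ {g}.
For L ::= ε: FIRST(ε) = {ε}, so it goes in M[L, t] for t ∈ {}; since ε ∈ FIRST, also for every t ∈ FOLLOW(L) = {$, e, h}.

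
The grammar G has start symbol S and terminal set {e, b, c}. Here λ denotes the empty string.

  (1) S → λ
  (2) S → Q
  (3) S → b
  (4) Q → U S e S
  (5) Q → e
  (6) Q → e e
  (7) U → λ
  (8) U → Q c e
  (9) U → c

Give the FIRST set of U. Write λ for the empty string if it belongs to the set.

FIRST(S): from S→λ we get {λ}; from S→Q we get {b, c, e}; from S→b we get {b}. So FIRST(S) = {λ, b, c, e}.
FIRST(Q): from Q→U S e S we get {b, c, e}; from Q→e we get {e}; from Q→e e we get {e}. So FIRST(Q) = {b, c, e}.
FIRST(U): from U→λ we get {λ}; from U→Q c e we get {b, c, e}; from U→c we get {c}. So FIRST(U) = {λ, b, c, e}.

{λ, b, c, e}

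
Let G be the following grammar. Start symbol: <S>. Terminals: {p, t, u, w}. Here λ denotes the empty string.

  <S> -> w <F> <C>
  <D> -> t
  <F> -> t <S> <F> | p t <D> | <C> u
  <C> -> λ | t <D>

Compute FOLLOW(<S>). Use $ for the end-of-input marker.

{$, p, t, u}

FIRST(<S>) = {w}
FIRST(<D>) = {t}
FIRST(<C>) = {λ, t}
FIRST(<F>) = {p, t, u}  (via <C> u)
FOLLOW(<S>) includes $ since <S> is the start symbol.
FOLLOW(<S>): in <F>->t <S> <F>, <S> is followed by <F> with FIRST {p, t, u}. Thus FOLLOW(<S>) = {$, p, t, u}.
FOLLOW(<F>): in <S>->w <F> <C>, <F> is followed by <C> with FIRST {λ, t}; in <S>->w <F> <C>, the suffix after <F> is nullable, so FOLLOW(<F>) ⊇ FOLLOW(<S>) = {$, p, t, u}; in <F>->t <S> <F>, the suffix after <F> is empty (adds nothing new). Thus FOLLOW(<F>) = {$, p, t, u}.
FOLLOW(<C>): in <S>->w <F> <C>, the suffix after <C> is empty, so FOLLOW(<C>) ⊇ FOLLOW(<S>) = {$, p, t, u}; in <F>-><C> u, <C> is followed by u with FIRST {u}. Thus FOLLOW(<C>) = {$, p, t, u}.
FOLLOW(<D>): in <F>->p t <D>, the suffix after <D> is empty, so FOLLOW(<D>) ⊇ FOLLOW(<F>) = {$, p, t, u}; in <C>->t <D>, the suffix after <D> is empty, so FOLLOW(<D>) ⊇ FOLLOW(<C>) = {$, p, t, u}. Thus FOLLOW(<D>) = {$, p, t, u}.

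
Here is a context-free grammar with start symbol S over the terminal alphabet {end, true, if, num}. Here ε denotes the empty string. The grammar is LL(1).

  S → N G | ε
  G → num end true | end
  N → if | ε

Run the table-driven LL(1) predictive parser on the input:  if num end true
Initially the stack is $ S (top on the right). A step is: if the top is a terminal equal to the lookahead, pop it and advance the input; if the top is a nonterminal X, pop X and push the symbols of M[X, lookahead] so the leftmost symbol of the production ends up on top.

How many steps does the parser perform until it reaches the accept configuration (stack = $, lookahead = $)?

7

step 1: stack=$ S  input=if num end true $  — expand S → N G
step 2: stack=$ G N  input=if num end true $  — expand N → if
step 3: stack=$ G if  input=if num end true $  — match if
step 4: stack=$ G  input=num end true $  — expand G → num end true
step 5: stack=$ true end num  input=num end true $  — match num
step 6: stack=$ true end  input=end true $  — match end
step 7: stack=$ true  input=true $  — match true
Accept reached after 7 steps.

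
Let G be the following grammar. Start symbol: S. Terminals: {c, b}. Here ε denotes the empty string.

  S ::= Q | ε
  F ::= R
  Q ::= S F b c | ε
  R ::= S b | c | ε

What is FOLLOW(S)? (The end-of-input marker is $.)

FIRST(S) = {ε, b, c}  (via Q)
FIRST(R) = {ε, b, c}  (via S b)
FIRST(F) = {ε, b, c}  (via R)
FIRST(Q) = {ε, b, c}  (via S F b c)
FOLLOW(S) includes $ since S is the start symbol.
FOLLOW(S): in Q::=S F b c, S is followed by F b c with FIRST {b, c}; in R::=S b, S is followed by b with FIRST {b}. Thus FOLLOW(S) = {$, b, c}.
FOLLOW(F): in Q::=S F b c, F is followed by b c with FIRST {b}. Thus FOLLOW(F) = {b}.
FOLLOW(Q): in S::=Q, the suffix after Q is empty, so FOLLOW(Q) ⊇ FOLLOW(S) = {$, b, c}. Thus FOLLOW(Q) = {$, b, c}.
FOLLOW(R): in F::=R, the suffix after R is empty, so FOLLOW(R) ⊇ FOLLOW(F) = {b}. Thus FOLLOW(R) = {b}.

{$, b, c}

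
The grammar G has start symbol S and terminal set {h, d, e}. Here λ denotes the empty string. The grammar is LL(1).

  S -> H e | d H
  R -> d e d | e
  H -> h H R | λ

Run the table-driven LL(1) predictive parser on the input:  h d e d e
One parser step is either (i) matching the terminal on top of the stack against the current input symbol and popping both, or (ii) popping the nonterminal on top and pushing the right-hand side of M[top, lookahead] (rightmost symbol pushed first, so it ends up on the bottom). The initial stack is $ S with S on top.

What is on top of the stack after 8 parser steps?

e

step 1: stack=$ S  input=h d e d e $  — expand S -> H e
step 2: stack=$ e H  input=h d e d e $  — expand H -> h H R
step 3: stack=$ e R H h  input=h d e d e $  — match h
step 4: stack=$ e R H  input=d e d e $  — expand H -> λ
step 5: stack=$ e R  input=d e d e $  — expand R -> d e d
step 6: stack=$ e d e d  input=d e d e $  — match d
step 7: stack=$ e d e  input=e d e $  — match e
step 8: stack=$ e d  input=d e $  — match d
Stack after step 8: $ e (top = e).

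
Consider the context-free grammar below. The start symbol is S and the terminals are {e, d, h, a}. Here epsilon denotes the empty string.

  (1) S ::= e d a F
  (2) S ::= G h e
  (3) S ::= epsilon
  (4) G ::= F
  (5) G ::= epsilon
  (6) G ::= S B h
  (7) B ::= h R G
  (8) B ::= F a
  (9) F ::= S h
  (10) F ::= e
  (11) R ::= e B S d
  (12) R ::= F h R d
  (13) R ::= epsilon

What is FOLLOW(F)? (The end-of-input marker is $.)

FIRST(S) = {epsilon, e, h}  (via G h e)
FIRST(F) = {e, h}  (via S h)
FIRST(B) = {e, h}  (via F a)
FIRST(R) = {epsilon, e, h}  (via F h R d)
FIRST(G) = {epsilon, e, h}  (via F, S B h)
FOLLOW(S) includes $ since S is the start symbol.
FOLLOW(S): in G::=S B h, S is followed by B h with FIRST {e, h}; in F::=S h, S is followed by h with FIRST {h}; in R::=e B S d, S is followed by d with FIRST {d}. Thus FOLLOW(S) = {$, d, e, h}.
FOLLOW(B): in G::=S B h, B is followed by h with FIRST {h}; in R::=e B S d, B is followed by S d with FIRST {d, e, h}. Thus FOLLOW(B) = {d, e, h}.
FOLLOW(G): in S::=G h e, G is followed by h e with FIRST {h}; in B::=h R G, the suffix after G is empty, so FOLLOW(G) ⊇ FOLLOW(B) = {d, e, h}. Thus FOLLOW(G) = {d, e, h}.
FOLLOW(F): in S::=e d a F, the suffix after F is empty, so FOLLOW(F) ⊇ FOLLOW(S) = {$, d, e, h}; in G::=F, the suffix after F is empty, so FOLLOW(F) ⊇ FOLLOW(G) = {d, e, h}; in B::=F a, F is followed by a with FIRST {a}; in R::=F h R d, F is followed by h R d with FIRST {h}. Thus FOLLOW(F) = {$, a, d, e, h}.
FOLLOW(R): in B::=h R G, R is followed by G with FIRST {epsilon, e, h}; in B::=h R G, the suffix after R is nullable, so FOLLOW(R) ⊇ FOLLOW(B) = {d, e, h}; in R::=F h R d, R is followed by d with FIRST {d}. Thus FOLLOW(R) = {d, e, h}.

{$, a, d, e, h}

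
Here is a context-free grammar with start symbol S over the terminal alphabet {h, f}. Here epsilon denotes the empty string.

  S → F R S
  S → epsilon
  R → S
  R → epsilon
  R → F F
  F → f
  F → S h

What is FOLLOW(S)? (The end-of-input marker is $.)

FIRST(S): from S→F R S we get {f, h}; from S→epsilon we get {epsilon}. So FIRST(S) = {epsilon, f, h}.
FIRST(F): from F→f we get {f}; from F→S h we get {f, h}. So FIRST(F) = {f, h}.
FIRST(R): from R→S we get {epsilon, f, h}; from R→epsilon we get {epsilon}; from R→F F we get {f, h}. So FIRST(R) = {epsilon, f, h}.
FOLLOW(S) includes $ since S is the start symbol.
FOLLOW(S): in S→F R S, the suffix after S is empty (adds nothing new); in R→S, the suffix after S is empty, so FOLLOW(S) ⊇ FOLLOW(R) = {$, f, h}; in F→S h, S is followed by h with FIRST {h}. Thus FOLLOW(S) = {$, f, h}.
FOLLOW(R): in S→F R S, R is followed by S with FIRST {epsilon, f, h}; in S→F R S, the suffix after R is nullable, so FOLLOW(R) ⊇ FOLLOW(S) = {$, f, h}. Thus FOLLOW(R) = {$, f, h}.
FOLLOW(F): in S→F R S, F is followed by R S with FIRST {epsilon, f, h}; in S→F R S, the suffix after F is nullable, so FOLLOW(F) ⊇ FOLLOW(S) = {$, f, h}; in R→F F (occurrence 1), F is followed by F with FIRST {f, h}; in R→F F (occurrence 2), the suffix after F is empty, so FOLLOW(F) ⊇ FOLLOW(R) = {$, f, h}. Thus FOLLOW(F) = {$, f, h}.

{$, f, h}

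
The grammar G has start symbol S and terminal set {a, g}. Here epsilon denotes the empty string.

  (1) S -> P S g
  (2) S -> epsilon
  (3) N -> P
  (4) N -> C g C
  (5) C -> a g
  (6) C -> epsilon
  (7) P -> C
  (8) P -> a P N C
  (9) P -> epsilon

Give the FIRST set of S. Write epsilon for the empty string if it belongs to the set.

FIRST(C): from C->a g we get {a}; from C->epsilon we get {epsilon}. So FIRST(C) = {epsilon, a}.
FIRST(P): from P->C we get {epsilon, a}; from P->a P N C we get {a}; from P->epsilon we get {epsilon}. So FIRST(P) = {epsilon, a}.
FIRST(S): from S->P S g we get {a, g}; from S->epsilon we get {epsilon}. So FIRST(S) = {epsilon, a, g}.
FIRST(N): from N->P we get {epsilon, a}; from N->C g C we get {a, g}. So FIRST(N) = {epsilon, a, g}.

{epsilon, a, g}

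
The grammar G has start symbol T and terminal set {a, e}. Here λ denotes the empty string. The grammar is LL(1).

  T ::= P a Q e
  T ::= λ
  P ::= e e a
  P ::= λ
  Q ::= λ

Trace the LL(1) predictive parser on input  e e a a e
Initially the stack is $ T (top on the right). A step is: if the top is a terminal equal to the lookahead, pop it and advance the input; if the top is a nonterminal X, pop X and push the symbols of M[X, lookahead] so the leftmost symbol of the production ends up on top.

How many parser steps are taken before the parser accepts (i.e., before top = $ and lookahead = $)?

8

step 1: stack=$ T  input=e e a a e $  — expand T ::= P a Q e
step 2: stack=$ e Q a P  input=e e a a e $  — expand P ::= e e a
step 3: stack=$ e Q a a e e  input=e e a a e $  — match e
step 4: stack=$ e Q a a e  input=e a a e $  — match e
step 5: stack=$ e Q a a  input=a a e $  — match a
step 6: stack=$ e Q a  input=a e $  — match a
step 7: stack=$ e Q  input=e $  — expand Q ::= λ
step 8: stack=$ e  input=e $  — match e
Accept reached after 8 steps.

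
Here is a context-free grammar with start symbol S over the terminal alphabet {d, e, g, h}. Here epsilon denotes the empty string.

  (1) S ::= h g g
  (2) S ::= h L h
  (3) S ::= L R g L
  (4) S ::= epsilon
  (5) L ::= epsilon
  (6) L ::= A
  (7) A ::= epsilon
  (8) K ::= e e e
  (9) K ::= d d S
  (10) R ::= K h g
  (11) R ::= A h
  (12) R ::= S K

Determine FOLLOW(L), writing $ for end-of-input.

{$, d, e, g, h}

FIRST(A) = {epsilon}
FIRST(K) = {d, e}
FIRST(L) = {epsilon}  (via A)
FIRST(S) = {epsilon, d, e, h}  (via L R g L)
FIRST(R) = {d, e, h}  (via K h g, A h, S K)
FOLLOW(S) includes $ since S is the start symbol.
FOLLOW(R): in S::=L R g L, R is followed by g L with FIRST {g}. Thus FOLLOW(R) = {g}.
FOLLOW(K): in R::=K h g, K is followed by h g with FIRST {h}; in R::=S K, the suffix after K is empty, so FOLLOW(K) ⊇ FOLLOW(R) = {g}. Thus FOLLOW(K) = {g, h}.
FOLLOW(S): in K::=d d S, the suffix after S is empty, so FOLLOW(S) ⊇ FOLLOW(K) = {g, h}; in R::=S K, S is followed by K with FIRST {d, e}. Thus FOLLOW(S) = {$, d, e, g, h}.
FOLLOW(L): in S::=h L h, L is followed by h with FIRST {h}; in S::=L R g L (occurrence 1), L is followed by R g L with FIRST {d, e, h}; in S::=L R g L (occurrence 2), the suffix after L is empty, so FOLLOW(L) ⊇ FOLLOW(S) = {$, d, e, g, h}. Thus FOLLOW(L) = {$, d, e, g, h}.
FOLLOW(A): in L::=A, the suffix after A is empty, so FOLLOW(A) ⊇ FOLLOW(L) = {$, d, e, g, h}; in R::=A h, A is followed by h with FIRST {h}. Thus FOLLOW(A) = {$, d, e, g, h}.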